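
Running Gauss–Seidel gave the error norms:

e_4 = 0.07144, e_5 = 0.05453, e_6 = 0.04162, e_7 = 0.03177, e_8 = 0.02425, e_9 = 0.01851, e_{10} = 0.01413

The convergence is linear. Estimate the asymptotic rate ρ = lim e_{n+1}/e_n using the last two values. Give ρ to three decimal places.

ρ ≈ e_{10}/e_9 = 0.01413/0.01851 = 0.76337

0.763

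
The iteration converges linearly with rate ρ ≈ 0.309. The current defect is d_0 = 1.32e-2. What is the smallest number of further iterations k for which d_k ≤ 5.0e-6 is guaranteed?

After k steps, d_k ≈ 1.32e-2·0.309^k.
Need 0.309^k ≤ 5.0e-6/1.32e-2 = 0.000378788.
k ≥ ln(0.000378788)/ln(0.309) = -7.8785/-1.17441 = 6.708.
Smallest integer k = 7.

7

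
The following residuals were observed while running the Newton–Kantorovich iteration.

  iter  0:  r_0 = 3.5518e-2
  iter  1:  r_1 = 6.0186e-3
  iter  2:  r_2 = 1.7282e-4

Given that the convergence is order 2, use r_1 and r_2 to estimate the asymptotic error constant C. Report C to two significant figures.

4.8

C ≈ r_2 / r_1^2
  = 1.7282e-4 / (6.0186e-3)^2
  = 1.7282e-4 / 3.62235e-05 ≈ 4.7709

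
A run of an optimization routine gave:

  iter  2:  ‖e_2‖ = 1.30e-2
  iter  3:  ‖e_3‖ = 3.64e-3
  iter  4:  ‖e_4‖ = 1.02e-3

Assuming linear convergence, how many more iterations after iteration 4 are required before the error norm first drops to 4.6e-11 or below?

Rate ρ ≈ ‖e_4‖/‖e_3‖ = 1.02e-3/3.64e-3 = 0.2802.
After j more steps, ‖e_{4+j}‖ ≈ 1.02e-3·ρ^j; need ρ^j ≤ 4.6e-11/1.02e-3 = 4.5098e-08.
j ≥ ln(4.5098e-08)/ln(0.2802) = -16.9144/-1.27225 = 13.295.
So 14 more iterations are needed.

14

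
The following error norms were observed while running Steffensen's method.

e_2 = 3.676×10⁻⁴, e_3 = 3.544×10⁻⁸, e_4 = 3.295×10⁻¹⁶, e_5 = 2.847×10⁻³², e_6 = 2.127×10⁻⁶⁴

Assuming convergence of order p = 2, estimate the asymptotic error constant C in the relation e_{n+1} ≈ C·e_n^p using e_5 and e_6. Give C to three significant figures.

0.262

C ≈ e_6 / e_5^2
  = 2.127×10⁻⁶⁴ / (2.847×10⁻³²)^2
  = 2.127×10⁻⁶⁴ / 8.10541e-64 ≈ 0.26242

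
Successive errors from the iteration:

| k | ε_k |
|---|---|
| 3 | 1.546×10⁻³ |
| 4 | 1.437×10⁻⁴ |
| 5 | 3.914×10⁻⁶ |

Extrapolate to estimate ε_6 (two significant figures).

1.7e-8

First estimate the order: p ≈ ln(ε_5/ε_4) / ln(ε_4/ε_3) = ln(3.914×10⁻⁶/1.437×10⁻⁴)/ln(1.437×10⁻⁴/1.546×10⁻³) = ln(0.0272373)/ln(0.0929495) ≈ 1.5167.
Then ε_6 ≈ ε_5·(ε_5/ε_4)^p = 3.914×10⁻⁶·(0.0272373)^1.5167 = 3.914×10⁻⁶·0.00423266 ≈ 1.657e-08.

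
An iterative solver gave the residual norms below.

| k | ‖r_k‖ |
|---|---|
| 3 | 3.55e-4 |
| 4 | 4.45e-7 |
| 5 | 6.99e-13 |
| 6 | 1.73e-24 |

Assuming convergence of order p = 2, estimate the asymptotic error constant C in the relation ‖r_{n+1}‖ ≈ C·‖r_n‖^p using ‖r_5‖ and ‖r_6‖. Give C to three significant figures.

3.54

C ≈ ‖r_6‖ / ‖r_5‖^2
  = 1.73e-24 / (6.99e-13)^2
  = 1.73e-24 / 4.88601e-25 ≈ 3.5407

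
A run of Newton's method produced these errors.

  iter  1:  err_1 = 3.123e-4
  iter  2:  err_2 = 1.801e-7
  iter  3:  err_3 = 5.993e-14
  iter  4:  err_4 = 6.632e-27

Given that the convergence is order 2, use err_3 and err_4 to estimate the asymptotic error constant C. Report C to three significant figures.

C ≈ err_4 / err_3^2
  = 6.632e-27 / (5.993e-14)^2
  = 6.632e-27 / 3.5916e-27 ≈ 1.8465

1.85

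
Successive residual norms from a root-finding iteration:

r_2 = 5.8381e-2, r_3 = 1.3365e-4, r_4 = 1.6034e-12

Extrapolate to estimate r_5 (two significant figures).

First estimate the order: p ≈ ln(r_4/r_3) / ln(r_3/r_2) = ln(1.6034e-12/1.3365e-4)/ln(1.3365e-4/5.8381e-2) = ln(1.1997e-08)/ln(0.00228927) ≈ 3.0000.
Then r_5 ≈ r_4·(r_4/r_3)^p = 1.6034e-12·(1.1997e-08)^3.0000 = 1.6034e-12·1.7267e-24 ≈ 2.769e-36.

2.8e-36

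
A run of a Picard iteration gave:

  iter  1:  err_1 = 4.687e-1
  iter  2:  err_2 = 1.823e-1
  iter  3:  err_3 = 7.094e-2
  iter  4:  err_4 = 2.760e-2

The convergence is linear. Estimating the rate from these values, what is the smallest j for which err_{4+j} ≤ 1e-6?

11

Rate ρ ≈ err_4/err_3 = 2.760e-2/7.094e-2 = 0.3891.
After j more steps, err_{4+j} ≈ 2.760e-2·ρ^j; need ρ^j ≤ 1e-6/2.760e-2 = 3.62319e-05.
j ≥ ln(3.62319e-05)/ln(0.3891) = -10.2256/-0.94392 = 10.833.
So 11 more iterations are needed.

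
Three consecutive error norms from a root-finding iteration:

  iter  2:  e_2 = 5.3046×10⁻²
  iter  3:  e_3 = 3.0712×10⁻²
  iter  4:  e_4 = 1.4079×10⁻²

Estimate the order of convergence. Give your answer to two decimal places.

p ≈ ln(e_4/e_3) / ln(e_3/e_2)
  = ln(1.4079×10⁻²/3.0712×10⁻²) / ln(3.0712×10⁻²/5.3046×10⁻²)
  = ln(0.45842) / ln(0.578969)
  = -0.77997 / -0.54651 ≈ 1.42718

1.43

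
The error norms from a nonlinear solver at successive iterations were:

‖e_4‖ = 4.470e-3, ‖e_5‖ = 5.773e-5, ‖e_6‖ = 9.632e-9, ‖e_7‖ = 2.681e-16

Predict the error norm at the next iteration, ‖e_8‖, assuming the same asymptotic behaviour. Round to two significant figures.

First estimate the order: p ≈ ln(‖e_7‖/‖e_6‖) / ln(‖e_6‖/‖e_5‖) = ln(2.681e-16/9.632e-9)/ln(9.632e-9/5.773e-5) = ln(2.78343e-08)/ln(0.000166846) ≈ 2.0000.
Then ‖e_8‖ ≈ ‖e_7‖·(‖e_7‖/‖e_6‖)^p = 2.681e-16·(2.78343e-08)^2.0000 = 2.681e-16·7.74748e-16 ≈ 2.077e-31.

2.1e-31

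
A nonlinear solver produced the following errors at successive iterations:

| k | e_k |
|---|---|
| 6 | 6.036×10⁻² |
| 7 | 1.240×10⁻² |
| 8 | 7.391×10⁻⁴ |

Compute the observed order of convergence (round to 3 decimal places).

p ≈ ln(e_8/e_7) / ln(e_7/e_6)
  = ln(7.391×10⁻⁴/1.240×10⁻²) / ln(1.240×10⁻²/6.036×10⁻²)
  = ln(0.0596048) / ln(0.205434)
  = -2.820019 / -1.582630 ≈ 1.781856

1.782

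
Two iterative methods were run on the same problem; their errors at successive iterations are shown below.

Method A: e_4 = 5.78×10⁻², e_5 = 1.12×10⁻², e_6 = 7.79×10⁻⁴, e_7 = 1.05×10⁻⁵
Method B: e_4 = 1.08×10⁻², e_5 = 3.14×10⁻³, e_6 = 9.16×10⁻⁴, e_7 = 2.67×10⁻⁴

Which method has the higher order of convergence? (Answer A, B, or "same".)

Method A: p ≈ ln(1.05×10⁻⁵/7.79×10⁻⁴)/ln(7.79×10⁻⁴/1.12×10⁻²) ≈ 1.62.
Method B: p ≈ ln(2.67×10⁻⁴/9.16×10⁻⁴)/ln(9.16×10⁻⁴/3.14×10⁻³) ≈ 1.00.
Method A has the higher order (≈1.6 vs ≈1.0).

A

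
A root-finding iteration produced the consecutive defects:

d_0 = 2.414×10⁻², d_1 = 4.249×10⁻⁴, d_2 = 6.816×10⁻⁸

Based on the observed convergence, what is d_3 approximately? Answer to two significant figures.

4.2e-16

First estimate the order: p ≈ ln(d_2/d_1) / ln(d_1/d_0) = ln(6.816×10⁻⁸/4.249×10⁻⁴)/ln(4.249×10⁻⁴/2.414×10⁻²) = ln(0.000160414)/ln(0.0176015) ≈ 2.1629.
Then d_3 ≈ d_2·(d_2/d_1)^p = 6.816×10⁻⁸·(0.000160414)^2.1629 = 6.816×10⁻⁸·6.19896e-09 ≈ 4.225e-16.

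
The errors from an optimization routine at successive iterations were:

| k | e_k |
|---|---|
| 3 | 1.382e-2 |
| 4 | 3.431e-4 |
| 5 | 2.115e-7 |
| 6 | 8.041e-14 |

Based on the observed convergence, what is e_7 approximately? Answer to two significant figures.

1.2e-26

First estimate the order: p ≈ ln(e_6/e_5) / ln(e_5/e_4) = ln(8.041e-14/2.115e-7)/ln(2.115e-7/3.431e-4) = ln(3.80189e-07)/ln(0.000616438) ≈ 1.9999.
Then e_7 ≈ e_6·(e_6/e_5)^p = 8.041e-14·(3.80189e-07)^1.9999 = 8.041e-14·1.44758e-13 ≈ 1.164e-26.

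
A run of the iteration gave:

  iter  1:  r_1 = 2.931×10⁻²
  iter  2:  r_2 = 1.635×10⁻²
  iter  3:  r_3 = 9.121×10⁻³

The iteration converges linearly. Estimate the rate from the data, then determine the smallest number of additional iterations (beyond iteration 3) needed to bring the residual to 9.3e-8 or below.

Rate ρ ≈ r_3/r_2 = 9.121×10⁻³/1.635×10⁻² = 0.5579.
After j more steps, r_{3+j} ≈ 9.121×10⁻³·ρ^j; need ρ^j ≤ 9.3e-8/9.121×10⁻³ = 1.01963e-05.
j ≥ ln(1.01963e-05)/ln(0.5579) = -11.4935/-0.58358 = 19.695.
So 20 more iterations are needed.

20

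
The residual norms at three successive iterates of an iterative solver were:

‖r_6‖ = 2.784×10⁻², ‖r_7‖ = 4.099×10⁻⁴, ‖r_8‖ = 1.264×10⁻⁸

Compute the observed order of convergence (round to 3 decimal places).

p ≈ ln(‖r_8‖/‖r_7‖) / ln(‖r_7‖/‖r_6‖)
  = ln(1.264×10⁻⁸/4.099×10⁻⁴) / ln(4.099×10⁻⁴/2.784×10⁻²)
  = ln(3.08368e-05) / ln(0.0147234)
  = -10.386802 / -4.218317 ≈ 2.462309

2.462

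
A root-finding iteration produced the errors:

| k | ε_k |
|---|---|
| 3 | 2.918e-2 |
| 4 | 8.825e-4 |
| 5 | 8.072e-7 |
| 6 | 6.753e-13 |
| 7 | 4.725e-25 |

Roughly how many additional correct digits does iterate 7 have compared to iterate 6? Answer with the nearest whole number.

Digits gained ≈ log₁₀(ε_6/ε_7) = log₁₀(6.753e-13/4.725e-25) = log₁₀(1.42921e+12) ≈ 12.155.

12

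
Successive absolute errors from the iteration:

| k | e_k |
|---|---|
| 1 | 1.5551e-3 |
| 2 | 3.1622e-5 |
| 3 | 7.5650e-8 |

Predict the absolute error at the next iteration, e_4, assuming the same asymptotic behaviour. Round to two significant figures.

First estimate the order: p ≈ ln(e_3/e_2) / ln(e_2/e_1) = ln(7.5650e-8/3.1622e-5)/ln(3.1622e-5/1.5551e-3) = ln(0.00239232)/ln(0.0203344) ≈ 1.5494.
Then e_4 ≈ e_3·(e_3/e_2)^p = 7.5650e-8·(0.00239232)^1.5494 = 7.5650e-8·8.68446e-05 ≈ 6.57e-12.

6.6e-12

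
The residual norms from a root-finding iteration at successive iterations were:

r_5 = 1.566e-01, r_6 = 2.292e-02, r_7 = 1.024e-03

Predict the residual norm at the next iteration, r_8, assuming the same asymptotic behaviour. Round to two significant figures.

First estimate the order: p ≈ ln(r_7/r_6) / ln(r_6/r_5) = ln(1.024e-03/2.292e-02)/ln(2.292e-02/1.566e-01) = ln(0.0446771)/ln(0.14636) ≈ 1.6175.
Then r_8 ≈ r_7·(r_7/r_6)^p = 1.024e-03·(0.0446771)^1.6175 = 1.024e-03·0.00655409 ≈ 6.711e-06.

6.7e-6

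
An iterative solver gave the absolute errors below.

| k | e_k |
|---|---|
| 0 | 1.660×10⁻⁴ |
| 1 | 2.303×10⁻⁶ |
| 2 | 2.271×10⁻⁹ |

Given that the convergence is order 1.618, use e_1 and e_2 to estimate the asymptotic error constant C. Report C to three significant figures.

3.01

C ≈ e_2 / e_1^1.618
  = 2.271×10⁻⁹ / (2.303×10⁻⁶)^1.618
  = 2.271×10⁻⁹ / 7.55425e-10 ≈ 3.0063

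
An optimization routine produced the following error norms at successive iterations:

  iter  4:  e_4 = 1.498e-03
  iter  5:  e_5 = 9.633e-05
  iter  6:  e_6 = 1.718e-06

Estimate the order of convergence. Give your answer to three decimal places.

1.467

p ≈ ln(e_6/e_5) / ln(e_5/e_4)
  = ln(1.718e-06/9.633e-05) / ln(9.633e-05/1.498e-03)
  = ln(0.0178345) / ln(0.0643057)
  = -4.026620 / -2.744107 ≈ 1.467370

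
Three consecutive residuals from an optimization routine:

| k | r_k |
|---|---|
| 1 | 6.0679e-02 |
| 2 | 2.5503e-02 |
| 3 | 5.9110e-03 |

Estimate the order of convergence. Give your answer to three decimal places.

1.687

p ≈ ln(r_3/r_2) / ln(r_2/r_1)
  = ln(5.9110e-03/2.5503e-02) / ln(2.5503e-02/6.0679e-02)
  = ln(0.231777) / ln(0.420294)
  = -1.461980 / -0.866801 ≈ 1.686639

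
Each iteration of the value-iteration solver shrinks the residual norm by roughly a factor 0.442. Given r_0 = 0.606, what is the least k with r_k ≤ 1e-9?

25

After k steps, r_k ≈ 0.606·0.442^k.
Need 0.442^k ≤ 1e-9/0.606 = 1.65017e-09.
k ≥ ln(1.65017e-09)/ln(0.442) = -20.2224/-0.81645 = 24.769.
Smallest integer k = 25.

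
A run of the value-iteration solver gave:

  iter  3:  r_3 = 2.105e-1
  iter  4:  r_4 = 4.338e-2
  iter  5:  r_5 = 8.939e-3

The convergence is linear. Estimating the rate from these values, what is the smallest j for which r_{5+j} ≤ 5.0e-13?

Rate ρ ≈ r_5/r_4 = 8.939e-3/4.338e-2 = 0.2061.
After j more steps, r_{5+j} ≈ 8.939e-3·ρ^j; need ρ^j ≤ 5.0e-13/8.939e-3 = 5.59347e-11.
j ≥ ln(5.59347e-11)/ln(0.2061) = -23.6068/-1.57939 = 14.947.
So 15 more iterations are needed.

15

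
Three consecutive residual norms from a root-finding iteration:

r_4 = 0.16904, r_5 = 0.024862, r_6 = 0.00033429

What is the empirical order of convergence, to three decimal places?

p ≈ ln(r_6/r_5) / ln(r_5/r_4)
  = ln(0.00033429/0.024862) / ln(0.024862/0.16904)
  = ln(0.0134458) / ln(0.147078)
  = -4.309088 / -1.916792 ≈ 2.248073

2.248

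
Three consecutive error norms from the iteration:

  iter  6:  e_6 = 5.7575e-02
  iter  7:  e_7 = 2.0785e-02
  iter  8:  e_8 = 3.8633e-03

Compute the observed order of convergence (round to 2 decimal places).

1.65

p ≈ ln(e_8/e_7) / ln(e_7/e_6)
  = ln(3.8633e-03/2.0785e-02) / ln(2.0785e-02/5.7575e-02)
  = ln(0.18587) / ln(0.361007)
  = -1.68271 / -1.01886 ≈ 1.65156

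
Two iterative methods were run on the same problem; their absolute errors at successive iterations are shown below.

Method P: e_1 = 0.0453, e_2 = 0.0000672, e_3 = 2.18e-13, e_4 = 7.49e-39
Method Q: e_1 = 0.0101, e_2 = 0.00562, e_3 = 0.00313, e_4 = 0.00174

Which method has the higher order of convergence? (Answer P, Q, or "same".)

P

Method P: p ≈ ln(7.49e-39/2.18e-13)/ln(2.18e-13/0.0000672) ≈ 3.00.
Method Q: p ≈ ln(0.00174/0.00313)/ln(0.00313/0.00562) ≈ 1.00.
Method P has the higher order (≈3.0 vs ≈1.0).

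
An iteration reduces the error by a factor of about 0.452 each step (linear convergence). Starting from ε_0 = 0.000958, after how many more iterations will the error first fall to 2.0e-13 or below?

After k steps, ε_k ≈ 0.000958·0.452^k.
Need 0.452^k ≤ 2.0e-13/0.000958 = 2.08768e-10.
k ≥ ln(2.08768e-10)/ln(0.452) = -22.2898/-0.79407 = 28.070.
Smallest integer k = 29.

29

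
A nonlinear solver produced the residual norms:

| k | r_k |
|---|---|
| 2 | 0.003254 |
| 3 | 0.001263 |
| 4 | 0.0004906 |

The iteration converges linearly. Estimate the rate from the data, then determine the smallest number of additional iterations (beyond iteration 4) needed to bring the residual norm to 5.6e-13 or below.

22

Rate ρ ≈ r_4/r_3 = 0.0004906/0.001263 = 0.3884.
After j more steps, r_{4+j} ≈ 0.0004906·ρ^j; need ρ^j ≤ 5.6e-13/0.0004906 = 1.14146e-09.
j ≥ ln(1.14146e-09)/ln(0.3884) = -20.5910/-0.94572 = 21.773.
So 22 more iterations are needed.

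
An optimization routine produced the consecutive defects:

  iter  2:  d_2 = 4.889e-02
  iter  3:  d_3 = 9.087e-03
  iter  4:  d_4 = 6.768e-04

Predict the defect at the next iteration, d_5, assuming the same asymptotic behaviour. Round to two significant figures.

1.2e-5

First estimate the order: p ≈ ln(d_4/d_3) / ln(d_3/d_2) = ln(6.768e-04/9.087e-03)/ln(9.087e-03/4.889e-02) = ln(0.07448)/ln(0.185866) ≈ 1.5435.
Then d_5 ≈ d_4·(d_4/d_3)^p = 6.768e-04·(0.07448)^1.5435 = 6.768e-04·0.0181549 ≈ 1.229e-05.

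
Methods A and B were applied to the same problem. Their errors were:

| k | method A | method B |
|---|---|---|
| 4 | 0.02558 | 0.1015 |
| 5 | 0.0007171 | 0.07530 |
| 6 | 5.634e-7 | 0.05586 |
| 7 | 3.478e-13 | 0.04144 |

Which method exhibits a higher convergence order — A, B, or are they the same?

A

Method A: p ≈ ln(3.478e-13/5.634e-7)/ln(5.634e-7/0.0007171) ≈ 2.00.
Method B: p ≈ ln(0.04144/0.05586)/ln(0.05586/0.07530) ≈ 1.00.
Method A has the higher order (≈2.0 vs ≈1.0).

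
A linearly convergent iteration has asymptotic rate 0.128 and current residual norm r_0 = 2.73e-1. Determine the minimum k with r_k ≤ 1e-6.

7

After k steps, r_k ≈ 2.73e-1·0.128^k.
Need 0.128^k ≤ 1e-6/2.73e-1 = 3.663e-06.
k ≥ ln(3.663e-06)/ln(0.128) = -12.5172/-2.05573 = 6.089.
Smallest integer k = 7.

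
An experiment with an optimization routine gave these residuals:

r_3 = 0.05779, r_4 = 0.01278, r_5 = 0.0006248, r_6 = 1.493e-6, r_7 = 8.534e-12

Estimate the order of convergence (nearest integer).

2

Consecutive ratios: r_7/r_6 = 8.534e-12/1.493e-6 = 5.71601e-06, r_6/r_5 = 1.493e-6/0.0006248 = 0.00238956.
p ≈ ln(5.71601e-06)/ln(0.00238956) = -12.0722/-6.0366 ≈ 2.00.
So the convergence is quadratic (order 2).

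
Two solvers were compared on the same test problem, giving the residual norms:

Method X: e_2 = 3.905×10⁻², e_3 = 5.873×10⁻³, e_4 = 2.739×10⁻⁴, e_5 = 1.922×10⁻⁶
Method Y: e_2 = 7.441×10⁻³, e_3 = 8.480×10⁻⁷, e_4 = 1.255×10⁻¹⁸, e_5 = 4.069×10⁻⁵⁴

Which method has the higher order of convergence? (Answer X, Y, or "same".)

Method X: p ≈ ln(1.922×10⁻⁶/2.739×10⁻⁴)/ln(2.739×10⁻⁴/5.873×10⁻³) ≈ 1.62.
Method Y: p ≈ ln(4.069×10⁻⁵⁴/1.255×10⁻¹⁸)/ln(1.255×10⁻¹⁸/8.480×10⁻⁷) ≈ 3.00.
Method Y has the higher order (≈3.0 vs ≈1.6).

Y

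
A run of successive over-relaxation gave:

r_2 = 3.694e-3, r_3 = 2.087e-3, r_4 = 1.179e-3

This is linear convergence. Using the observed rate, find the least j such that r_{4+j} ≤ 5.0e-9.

Rate ρ ≈ r_4/r_3 = 1.179e-3/2.087e-3 = 0.5649.
After j more steps, r_{4+j} ≈ 1.179e-3·ρ^j; need ρ^j ≤ 5.0e-9/1.179e-3 = 4.24088e-06.
j ≥ ln(4.24088e-06)/ln(0.5649) = -12.3707/-0.57111 = 21.661.
So 22 more iterations are needed.

22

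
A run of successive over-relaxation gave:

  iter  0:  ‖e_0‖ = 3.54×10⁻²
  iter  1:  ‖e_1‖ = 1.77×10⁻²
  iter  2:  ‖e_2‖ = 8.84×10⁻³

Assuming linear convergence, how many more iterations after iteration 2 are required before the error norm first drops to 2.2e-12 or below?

32

Rate ρ ≈ ‖e_2‖/‖e_1‖ = 8.84×10⁻³/1.77×10⁻² = 0.4994.
After j more steps, ‖e_{2+j}‖ ≈ 8.84×10⁻³·ρ^j; need ρ^j ≤ 2.2e-12/8.84×10⁻³ = 2.48869e-10.
j ≥ ln(2.48869e-10)/ln(0.4994) = -22.1141/-0.69435 = 31.849.
So 32 more iterations are needed.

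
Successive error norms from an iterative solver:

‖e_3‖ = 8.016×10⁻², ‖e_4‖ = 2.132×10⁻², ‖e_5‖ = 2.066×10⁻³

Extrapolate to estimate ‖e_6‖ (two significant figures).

First estimate the order: p ≈ ln(‖e_5‖/‖e_4‖) / ln(‖e_4‖/‖e_3‖) = ln(2.066×10⁻³/2.132×10⁻²)/ln(2.132×10⁻²/8.016×10⁻²) = ln(0.0969043)/ln(0.265968) ≈ 1.7624.
Then ‖e_6‖ ≈ ‖e_5‖·(‖e_5‖/‖e_4‖)^p = 2.066×10⁻³·(0.0969043)^1.7624 = 2.066×10⁻³·0.0163505 ≈ 3.378e-05.

3.4e-5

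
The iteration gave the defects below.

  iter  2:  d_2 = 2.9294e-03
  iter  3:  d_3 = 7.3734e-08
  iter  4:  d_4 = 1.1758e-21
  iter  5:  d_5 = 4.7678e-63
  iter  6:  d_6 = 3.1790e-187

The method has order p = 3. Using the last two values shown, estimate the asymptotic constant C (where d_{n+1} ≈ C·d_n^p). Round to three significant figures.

2.93

C ≈ d_6 / d_5^3
  = 3.1790e-187 / (4.7678e-63)^3
  = 3.1790e-187 / 1.08381e-187 ≈ 2.9332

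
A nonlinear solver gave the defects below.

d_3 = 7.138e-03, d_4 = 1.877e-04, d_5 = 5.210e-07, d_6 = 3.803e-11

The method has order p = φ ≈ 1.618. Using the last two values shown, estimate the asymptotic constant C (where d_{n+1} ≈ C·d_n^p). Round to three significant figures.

0.558

C ≈ d_6 / d_5^1.618
  = 3.803e-11 / (5.210e-07)^1.618
  = 3.803e-11 / 6.82093e-11 ≈ 0.55755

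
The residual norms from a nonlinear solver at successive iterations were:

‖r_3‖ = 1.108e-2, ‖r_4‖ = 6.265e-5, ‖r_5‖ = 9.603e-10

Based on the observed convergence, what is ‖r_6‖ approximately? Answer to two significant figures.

First estimate the order: p ≈ ln(‖r_5‖/‖r_4‖) / ln(‖r_4‖/‖r_3‖) = ln(9.603e-10/6.265e-5)/ln(6.265e-5/1.108e-2) = ln(1.5328e-05)/ln(0.00565433) ≈ 2.1421.
Then ‖r_6‖ ≈ ‖r_5‖·(‖r_5‖/‖r_4‖)^p = 9.603e-10·(1.5328e-05)^2.1421 = 9.603e-10·4.86215e-11 ≈ 4.669e-20.

4.7e-20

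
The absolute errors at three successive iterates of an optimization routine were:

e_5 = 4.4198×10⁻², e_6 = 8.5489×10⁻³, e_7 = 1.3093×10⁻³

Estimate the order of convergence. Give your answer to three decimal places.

1.142

p ≈ ln(e_7/e_6) / ln(e_6/e_5)
  = ln(1.3093×10⁻³/8.5489×10⁻³) / ln(8.5489×10⁻³/4.4198×10⁻²)
  = ln(0.153154) / ln(0.193423)
  = -1.876311 / -1.642876 ≈ 1.142089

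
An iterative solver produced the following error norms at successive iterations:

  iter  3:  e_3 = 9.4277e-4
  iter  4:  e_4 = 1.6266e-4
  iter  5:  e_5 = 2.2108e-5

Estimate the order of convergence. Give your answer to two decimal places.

1.14

p ≈ ln(e_5/e_4) / ln(e_4/e_3)
  = ln(2.2108e-5/1.6266e-4) / ln(1.6266e-4/9.4277e-4)
  = ln(0.135915) / ln(0.172534)
  = -1.99573 / -1.75716 ≈ 1.13577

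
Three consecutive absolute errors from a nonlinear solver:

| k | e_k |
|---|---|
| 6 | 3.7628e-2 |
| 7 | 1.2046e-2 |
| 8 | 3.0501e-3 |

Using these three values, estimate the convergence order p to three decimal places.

1.206

p ≈ ln(e_8/e_7) / ln(e_7/e_6)
  = ln(3.0501e-3/1.2046e-2) / ln(1.2046e-2/3.7628e-2)
  = ln(0.253204) / ln(0.320134)
  = -1.373560 / -1.139016 ≈ 1.205918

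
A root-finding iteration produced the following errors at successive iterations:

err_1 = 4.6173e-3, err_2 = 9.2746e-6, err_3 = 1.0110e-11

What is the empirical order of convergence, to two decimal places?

2.21

p ≈ ln(err_3/err_2) / ln(err_2/err_1)
  = ln(1.0110e-11/9.2746e-6) / ln(9.2746e-6/4.6173e-3)
  = ln(1.09007e-06) / ln(0.00200866)
  = -13.72927 / -6.21029 ≈ 2.21073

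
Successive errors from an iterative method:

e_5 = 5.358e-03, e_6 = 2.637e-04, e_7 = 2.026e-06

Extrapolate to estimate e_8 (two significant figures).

First estimate the order: p ≈ ln(e_7/e_6) / ln(e_6/e_5) = ln(2.026e-06/2.637e-04)/ln(2.637e-04/5.358e-03) = ln(0.00768297)/ln(0.0492161) ≈ 1.6167.
Then e_8 ≈ e_7·(e_7/e_6)^p = 2.026e-06·(0.00768297)^1.6167 = 2.026e-06·0.000381536 ≈ 7.73e-10.

7.7e-10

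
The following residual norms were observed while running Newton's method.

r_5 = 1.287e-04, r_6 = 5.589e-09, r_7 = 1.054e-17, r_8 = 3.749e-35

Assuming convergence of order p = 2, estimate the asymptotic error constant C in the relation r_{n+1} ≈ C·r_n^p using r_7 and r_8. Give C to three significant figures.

0.337

C ≈ r_8 / r_7^2
  = 3.749e-35 / (1.054e-17)^2
  = 3.749e-35 / 1.11092e-34 ≈ 0.33747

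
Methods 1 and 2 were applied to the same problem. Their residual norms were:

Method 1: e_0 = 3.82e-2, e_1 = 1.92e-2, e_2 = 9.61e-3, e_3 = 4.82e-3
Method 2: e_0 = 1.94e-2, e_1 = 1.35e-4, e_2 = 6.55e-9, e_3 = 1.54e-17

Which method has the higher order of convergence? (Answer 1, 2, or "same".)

Method 1: p ≈ ln(4.82e-3/9.61e-3)/ln(9.61e-3/1.92e-2) ≈ 1.00.
Method 2: p ≈ ln(1.54e-17/6.55e-9)/ln(6.55e-9/1.35e-4) ≈ 2.00.
Method 2 has the higher order (≈2.0 vs ≈1.0).

2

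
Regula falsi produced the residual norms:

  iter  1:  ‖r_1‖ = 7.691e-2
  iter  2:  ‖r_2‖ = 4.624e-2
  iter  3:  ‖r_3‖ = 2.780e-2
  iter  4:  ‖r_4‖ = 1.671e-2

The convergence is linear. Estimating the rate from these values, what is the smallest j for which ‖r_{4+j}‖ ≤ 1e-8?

29

Rate ρ ≈ ‖r_4‖/‖r_3‖ = 1.671e-2/2.780e-2 = 0.6011.
After j more steps, ‖r_{4+j}‖ ≈ 1.671e-2·ρ^j; need ρ^j ≤ 1e-8/1.671e-2 = 5.98444e-07.
j ≥ ln(5.98444e-07)/ln(0.6011) = -14.3289/-0.50899 = 28.152.
So 29 more iterations are needed.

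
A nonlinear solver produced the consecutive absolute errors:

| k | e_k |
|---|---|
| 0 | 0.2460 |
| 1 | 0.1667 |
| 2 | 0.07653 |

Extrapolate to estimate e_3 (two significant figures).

First estimate the order: p ≈ ln(e_2/e_1) / ln(e_1/e_0) = ln(0.07653/0.1667)/ln(0.1667/0.2460) = ln(0.459088)/ln(0.677642) ≈ 2.0006.
Then e_3 ≈ e_2·(e_2/e_1)^p = 0.07653·(0.459088)^2.0006 = 0.07653·0.210663 ≈ 0.01612.

1.6e-2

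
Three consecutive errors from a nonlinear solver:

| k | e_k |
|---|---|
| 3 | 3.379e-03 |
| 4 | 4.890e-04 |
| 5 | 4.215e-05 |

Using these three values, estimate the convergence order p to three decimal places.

p ≈ ln(e_5/e_4) / ln(e_4/e_3)
  = ln(4.215e-05/4.890e-04) / ln(4.890e-04/3.379e-03)
  = ln(0.0861963) / ln(0.144717)
  = -2.451128 / -1.932975 ≈ 1.268060

1.268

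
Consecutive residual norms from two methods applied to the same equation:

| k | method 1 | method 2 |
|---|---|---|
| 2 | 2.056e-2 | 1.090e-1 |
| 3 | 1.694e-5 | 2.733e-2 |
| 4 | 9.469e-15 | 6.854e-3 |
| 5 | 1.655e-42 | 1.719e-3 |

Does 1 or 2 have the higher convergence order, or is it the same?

1

Method 1: p ≈ ln(1.655e-42/9.469e-15)/ln(9.469e-15/1.694e-5) ≈ 3.00.
Method 2: p ≈ ln(1.719e-3/6.854e-3)/ln(6.854e-3/2.733e-2) ≈ 1.00.
Method 1 has the higher order (≈3.0 vs ≈1.0).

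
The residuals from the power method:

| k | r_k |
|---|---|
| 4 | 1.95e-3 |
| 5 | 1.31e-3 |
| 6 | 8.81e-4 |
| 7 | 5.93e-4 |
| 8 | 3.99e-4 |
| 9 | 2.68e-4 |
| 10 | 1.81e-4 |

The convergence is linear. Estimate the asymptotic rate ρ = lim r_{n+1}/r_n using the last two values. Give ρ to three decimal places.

0.675

ρ ≈ r_{10}/r_9 = 1.81e-4/2.68e-4 = 0.67537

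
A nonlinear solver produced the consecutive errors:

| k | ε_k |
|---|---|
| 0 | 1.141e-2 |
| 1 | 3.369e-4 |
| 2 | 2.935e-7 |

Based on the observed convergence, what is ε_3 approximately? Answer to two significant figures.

2.2e-13

First estimate the order: p ≈ ln(ε_2/ε_1) / ln(ε_1/ε_0) = ln(2.935e-7/3.369e-4)/ln(3.369e-4/1.141e-2) = ln(0.000871178)/ln(0.0295267) ≈ 2.0002.
Then ε_3 ≈ ε_2·(ε_2/ε_1)^p = 2.935e-7·(0.000871178)^2.0002 = 2.935e-7·7.57882e-07 ≈ 2.224e-13.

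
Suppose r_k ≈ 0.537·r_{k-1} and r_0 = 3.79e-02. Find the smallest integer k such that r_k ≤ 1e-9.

29

After k steps, r_k ≈ 3.79e-02·0.537^k.
Need 0.537^k ≤ 1e-9/3.79e-02 = 2.63852e-08.
k ≥ ln(2.63852e-08)/ln(0.537) = -17.4505/-0.62176 = 28.066.
Smallest integer k = 29.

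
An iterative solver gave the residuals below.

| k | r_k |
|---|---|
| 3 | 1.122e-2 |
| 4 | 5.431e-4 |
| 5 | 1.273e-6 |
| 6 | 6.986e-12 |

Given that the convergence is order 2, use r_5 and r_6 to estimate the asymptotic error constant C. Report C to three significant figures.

4.31

C ≈ r_6 / r_5^2
  = 6.986e-12 / (1.273e-6)^2
  = 6.986e-12 / 1.62053e-12 ≈ 4.3109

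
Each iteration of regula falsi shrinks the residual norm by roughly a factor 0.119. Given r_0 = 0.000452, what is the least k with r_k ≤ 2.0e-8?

5

After k steps, r_k ≈ 0.000452·0.119^k.
Need 0.119^k ≤ 2.0e-8/0.000452 = 4.42478e-05.
k ≥ ln(4.42478e-05)/ln(0.119) = -10.0257/-2.12863 = 4.710.
Smallest integer k = 5.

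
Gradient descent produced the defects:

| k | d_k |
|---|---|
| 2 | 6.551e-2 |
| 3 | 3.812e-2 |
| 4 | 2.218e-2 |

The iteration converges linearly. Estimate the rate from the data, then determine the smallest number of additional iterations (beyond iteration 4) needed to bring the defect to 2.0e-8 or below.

Rate ρ ≈ d_4/d_3 = 2.218e-2/3.812e-2 = 0.5818.
After j more steps, d_{4+j} ≈ 2.218e-2·ρ^j; need ρ^j ≤ 2.0e-8/2.218e-2 = 9.01713e-07.
j ≥ ln(9.01713e-07)/ln(0.5818) = -13.9190/-0.54163 = 25.698.
So 26 more iterations are needed.

26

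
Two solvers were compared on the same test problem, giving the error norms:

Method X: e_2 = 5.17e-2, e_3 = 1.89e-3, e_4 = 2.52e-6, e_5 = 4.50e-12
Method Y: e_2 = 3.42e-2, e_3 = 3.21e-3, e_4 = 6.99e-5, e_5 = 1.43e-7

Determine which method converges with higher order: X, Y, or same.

Method X: p ≈ ln(4.50e-12/2.52e-6)/ln(2.52e-6/1.89e-3) ≈ 2.00.
Method Y: p ≈ ln(1.43e-7/6.99e-5)/ln(6.99e-5/3.21e-3) ≈ 1.62.
Method X has the higher order (≈2.0 vs ≈1.6).

X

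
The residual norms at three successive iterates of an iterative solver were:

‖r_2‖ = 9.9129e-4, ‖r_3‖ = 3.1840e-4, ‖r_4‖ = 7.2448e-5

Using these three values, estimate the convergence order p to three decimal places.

p ≈ ln(‖r_4‖/‖r_3‖) / ln(‖r_3‖/‖r_2‖)
  = ln(7.2448e-5/3.1840e-4) / ln(3.1840e-4/9.9129e-4)
  = ln(0.227538) / ln(0.321198)
  = -1.480438 / -1.135698 ≈ 1.303549

1.304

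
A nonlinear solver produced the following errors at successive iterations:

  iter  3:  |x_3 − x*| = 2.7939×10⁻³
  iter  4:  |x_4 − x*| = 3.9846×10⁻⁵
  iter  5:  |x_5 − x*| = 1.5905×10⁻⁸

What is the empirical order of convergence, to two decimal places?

p ≈ ln(|x_5 − x*|/|x_4 − x*|) / ln(|x_4 − x*|/|x_3 − x*|)
  = ln(1.5905×10⁻⁸/3.9846×10⁻⁵) / ln(3.9846×10⁻⁵/2.7939×10⁻³)
  = ln(0.000399162) / ln(0.0142618)
  = -7.82614 / -4.25017 ≈ 1.84137

1.84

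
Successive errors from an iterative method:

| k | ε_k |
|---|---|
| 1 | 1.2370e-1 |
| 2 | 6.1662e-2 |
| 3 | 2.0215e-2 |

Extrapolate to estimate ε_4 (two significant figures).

First estimate the order: p ≈ ln(ε_3/ε_2) / ln(ε_2/ε_1) = ln(2.0215e-2/6.1662e-2)/ln(6.1662e-2/1.2370e-1) = ln(0.327836)/ln(0.49848) ≈ 1.6019.
Then ε_4 ≈ ε_3·(ε_3/ε_2)^p = 2.0215e-2·(0.327836)^1.6019 = 2.0215e-2·0.167545 ≈ 0.003387.

3.4e-3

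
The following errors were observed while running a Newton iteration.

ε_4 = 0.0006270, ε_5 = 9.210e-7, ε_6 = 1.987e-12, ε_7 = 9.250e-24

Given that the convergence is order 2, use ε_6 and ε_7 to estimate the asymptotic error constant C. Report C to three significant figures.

2.34

C ≈ ε_7 / ε_6^2
  = 9.250e-24 / (1.987e-12)^2
  = 9.250e-24 / 3.94817e-24 ≈ 2.3429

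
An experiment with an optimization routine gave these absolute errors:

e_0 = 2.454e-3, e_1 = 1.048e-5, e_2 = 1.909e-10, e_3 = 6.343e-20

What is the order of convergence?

2

Consecutive ratios: e_3/e_2 = 6.343e-20/1.909e-10 = 3.32268e-10, e_2/e_1 = 1.909e-10/1.048e-5 = 1.82156e-05.
p ≈ ln(3.32268e-10)/ln(1.82156e-05) = -21.8251/-10.9132 ≈ 2.00.
So the convergence is quadratic (order 2).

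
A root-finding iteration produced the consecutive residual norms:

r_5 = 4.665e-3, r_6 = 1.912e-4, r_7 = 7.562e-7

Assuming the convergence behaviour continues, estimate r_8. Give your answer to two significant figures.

5.2e-11

First estimate the order: p ≈ ln(r_7/r_6) / ln(r_6/r_5) = ln(7.562e-7/1.912e-4)/ln(1.912e-4/4.665e-3) = ln(0.00395502)/ln(0.0409861) ≈ 1.7320.
Then r_8 ≈ r_7·(r_7/r_6)^p = 7.562e-7·(0.00395502)^1.7320 = 7.562e-7·6.89067e-05 ≈ 5.211e-11.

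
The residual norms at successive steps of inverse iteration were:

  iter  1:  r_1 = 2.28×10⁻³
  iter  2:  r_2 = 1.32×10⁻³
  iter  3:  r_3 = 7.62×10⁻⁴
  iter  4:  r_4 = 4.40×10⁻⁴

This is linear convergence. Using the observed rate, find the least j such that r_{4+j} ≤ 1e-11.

Rate ρ ≈ r_4/r_3 = 4.40×10⁻⁴/7.62×10⁻⁴ = 0.5774.
After j more steps, r_{4+j} ≈ 4.40×10⁻⁴·ρ^j; need ρ^j ≤ 1e-11/4.40×10⁻⁴ = 2.27273e-08.
j ≥ ln(2.27273e-08)/ln(0.5774) = -17.5997/-0.54922 = 32.045.
So 33 more iterations are needed.

33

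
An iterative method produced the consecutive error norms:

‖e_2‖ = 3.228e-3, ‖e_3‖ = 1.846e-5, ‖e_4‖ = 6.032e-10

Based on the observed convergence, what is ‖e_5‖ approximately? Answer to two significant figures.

6.4e-19

First estimate the order: p ≈ ln(‖e_4‖/‖e_3‖) / ln(‖e_3‖/‖e_2‖) = ln(6.032e-10/1.846e-5)/ln(1.846e-5/3.228e-3) = ln(3.26761e-05)/ln(0.00571871) ≈ 2.0002.
Then ‖e_5‖ ≈ ‖e_4‖·(‖e_4‖/‖e_3‖)^p = 6.032e-10·(3.26761e-05)^2.0002 = 6.032e-10·1.06552e-09 ≈ 6.427e-19.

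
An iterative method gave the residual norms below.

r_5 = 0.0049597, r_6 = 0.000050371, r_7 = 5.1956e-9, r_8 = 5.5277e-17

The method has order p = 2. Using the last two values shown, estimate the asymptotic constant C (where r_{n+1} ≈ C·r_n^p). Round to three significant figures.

2.05

C ≈ r_8 / r_7^2
  = 5.5277e-17 / (5.1956e-9)^2
  = 5.5277e-17 / 2.69943e-17 ≈ 2.0477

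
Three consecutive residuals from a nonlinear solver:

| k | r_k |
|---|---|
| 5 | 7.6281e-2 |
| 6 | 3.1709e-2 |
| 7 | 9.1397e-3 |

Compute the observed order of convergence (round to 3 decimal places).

p ≈ ln(r_7/r_6) / ln(r_6/r_5)
  = ln(9.1397e-3/3.1709e-2) / ln(3.1709e-2/7.6281e-2)
  = ln(0.288237) / ln(0.415687)
  = -1.243972 / -0.877823 ≈ 1.417110

1.417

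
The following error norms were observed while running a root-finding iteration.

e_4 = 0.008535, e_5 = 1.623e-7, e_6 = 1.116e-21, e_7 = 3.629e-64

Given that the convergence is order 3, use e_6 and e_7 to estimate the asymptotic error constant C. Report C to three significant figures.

0.261

C ≈ e_7 / e_6^3
  = 3.629e-64 / (1.116e-21)^3
  = 3.629e-64 / 1.38993e-63 ≈ 0.26109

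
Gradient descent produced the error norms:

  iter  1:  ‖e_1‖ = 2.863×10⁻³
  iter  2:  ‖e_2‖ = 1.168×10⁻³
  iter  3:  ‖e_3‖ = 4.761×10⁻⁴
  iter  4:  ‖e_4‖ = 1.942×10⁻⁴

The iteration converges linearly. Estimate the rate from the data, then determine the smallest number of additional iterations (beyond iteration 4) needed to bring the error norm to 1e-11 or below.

Rate ρ ≈ ‖e_4‖/‖e_3‖ = 1.942×10⁻⁴/4.761×10⁻⁴ = 0.4079.
After j more steps, ‖e_{4+j}‖ ≈ 1.942×10⁻⁴·ρ^j; need ρ^j ≤ 1e-11/1.942×10⁻⁴ = 5.14933e-08.
j ≥ ln(5.14933e-08)/ln(0.4079) = -16.7818/-0.89673 = 18.714.
So 19 more iterations are needed.

19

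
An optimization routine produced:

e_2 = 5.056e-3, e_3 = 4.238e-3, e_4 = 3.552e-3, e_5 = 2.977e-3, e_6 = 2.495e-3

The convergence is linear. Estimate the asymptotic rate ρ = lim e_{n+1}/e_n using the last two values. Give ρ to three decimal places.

0.838

ρ ≈ e_6/e_5 = 2.495e-3/2.977e-3 = 0.83809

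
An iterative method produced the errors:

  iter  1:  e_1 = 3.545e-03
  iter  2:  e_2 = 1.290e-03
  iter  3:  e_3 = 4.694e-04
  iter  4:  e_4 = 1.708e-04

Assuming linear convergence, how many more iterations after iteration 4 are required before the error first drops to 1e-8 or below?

10

Rate ρ ≈ e_4/e_3 = 1.708e-04/4.694e-04 = 0.3639.
After j more steps, e_{4+j} ≈ 1.708e-04·ρ^j; need ρ^j ≤ 1e-8/1.708e-04 = 5.8548e-05.
j ≥ ln(5.8548e-05)/ln(0.3639) = -9.7457/-1.01088 = 9.641.
So 10 more iterations are needed.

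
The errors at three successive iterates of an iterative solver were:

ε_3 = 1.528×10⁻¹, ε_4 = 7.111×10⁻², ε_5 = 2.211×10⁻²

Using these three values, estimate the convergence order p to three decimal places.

1.527

p ≈ ln(ε_5/ε_4) / ln(ε_4/ε_3)
  = ln(2.211×10⁻²/7.111×10⁻²) / ln(7.111×10⁻²/1.528×10⁻¹)
  = ln(0.310927) / ln(0.46538)
  = -1.168197 / -0.764901 ≈ 1.527253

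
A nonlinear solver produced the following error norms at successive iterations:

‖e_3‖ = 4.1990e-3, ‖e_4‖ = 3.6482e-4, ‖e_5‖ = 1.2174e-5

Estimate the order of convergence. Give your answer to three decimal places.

p ≈ ln(‖e_5‖/‖e_4‖) / ln(‖e_4‖/‖e_3‖)
  = ln(1.2174e-5/3.6482e-4) / ln(3.6482e-4/4.1990e-3)
  = ln(0.0333699) / ln(0.0868826)
  = -3.400101 / -2.443197 ≈ 1.391661

1.392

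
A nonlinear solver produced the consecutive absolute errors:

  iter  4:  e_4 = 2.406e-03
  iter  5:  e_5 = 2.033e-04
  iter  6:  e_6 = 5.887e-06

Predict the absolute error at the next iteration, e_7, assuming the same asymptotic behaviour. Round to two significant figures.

First estimate the order: p ≈ ln(e_6/e_5) / ln(e_5/e_4) = ln(5.887e-06/2.033e-04)/ln(2.033e-04/2.406e-03) = ln(0.0289572)/ln(0.0844971) ≈ 1.4334.
Then e_7 ≈ e_6·(e_6/e_5)^p = 5.887e-06·(0.0289572)^1.4334 = 5.887e-06·0.00623852 ≈ 3.673e-08.

3.7e-8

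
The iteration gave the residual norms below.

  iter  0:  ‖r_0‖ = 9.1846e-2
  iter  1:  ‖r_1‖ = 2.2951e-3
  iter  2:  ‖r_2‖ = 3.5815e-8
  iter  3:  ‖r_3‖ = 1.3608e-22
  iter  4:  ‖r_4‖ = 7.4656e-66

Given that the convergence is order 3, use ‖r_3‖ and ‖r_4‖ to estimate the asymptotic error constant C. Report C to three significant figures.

C ≈ ‖r_4‖ / ‖r_3‖^3
  = 7.4656e-66 / (1.3608e-22)^3
  = 7.4656e-66 / 2.5199e-66 ≈ 2.9627

2.96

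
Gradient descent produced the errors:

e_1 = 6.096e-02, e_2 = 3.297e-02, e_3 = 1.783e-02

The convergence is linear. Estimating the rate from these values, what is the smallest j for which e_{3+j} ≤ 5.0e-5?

10

Rate ρ ≈ e_3/e_2 = 1.783e-02/3.297e-02 = 0.5408.
After j more steps, e_{3+j} ≈ 1.783e-02·ρ^j; need ρ^j ≤ 5.0e-5/1.783e-02 = 0.00280426.
j ≥ ln(0.00280426)/ln(0.5408) = -5.8766/-0.61471 = 9.560.
So 10 more iterations are needed.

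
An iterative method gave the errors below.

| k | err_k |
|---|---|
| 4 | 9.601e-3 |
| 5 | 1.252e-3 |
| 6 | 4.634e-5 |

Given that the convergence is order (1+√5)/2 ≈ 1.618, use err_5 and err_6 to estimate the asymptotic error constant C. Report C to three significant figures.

2.30

C ≈ err_6 / err_5^1.618
  = 4.634e-5 / (1.252e-3)^1.618
  = 4.634e-5 / 2.01337e-05 ≈ 2.3016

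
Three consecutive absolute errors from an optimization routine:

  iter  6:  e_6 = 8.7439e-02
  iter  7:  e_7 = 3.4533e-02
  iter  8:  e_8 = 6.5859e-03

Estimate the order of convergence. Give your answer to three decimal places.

1.784

p ≈ ln(e_8/e_7) / ln(e_7/e_6)
  = ln(6.5859e-03/3.4533e-02) / ln(3.4533e-02/8.7439e-02)
  = ln(0.190713) / ln(0.394938)
  = -1.656986 / -0.929026 ≈ 1.783573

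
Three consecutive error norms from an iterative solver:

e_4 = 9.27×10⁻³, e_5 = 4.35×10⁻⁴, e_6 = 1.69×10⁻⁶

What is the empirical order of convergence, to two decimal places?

p ≈ ln(e_6/e_5) / ln(e_5/e_4)
  = ln(1.69×10⁻⁶/4.35×10⁻⁴) / ln(4.35×10⁻⁴/9.27×10⁻³)
  = ln(0.00388506) / ln(0.0469256)
  = -5.55062 / -3.05919 ≈ 1.81441

1.81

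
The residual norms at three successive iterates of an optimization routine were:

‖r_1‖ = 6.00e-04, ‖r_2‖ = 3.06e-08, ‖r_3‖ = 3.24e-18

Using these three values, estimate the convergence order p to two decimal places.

2.32

p ≈ ln(‖r_3‖/‖r_2‖) / ln(‖r_2‖/‖r_1‖)
  = ln(3.24e-18/3.06e-08) / ln(3.06e-08/6.00e-04)
  = ln(1.05882e-10) / ln(5.1e-05)
  = -22.96870 / -9.88368 ≈ 2.32390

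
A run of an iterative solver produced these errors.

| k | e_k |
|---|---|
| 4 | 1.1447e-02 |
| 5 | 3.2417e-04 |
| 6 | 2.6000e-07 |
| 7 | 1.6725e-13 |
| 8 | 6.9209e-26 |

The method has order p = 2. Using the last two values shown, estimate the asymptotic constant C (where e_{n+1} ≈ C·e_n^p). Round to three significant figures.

C ≈ e_8 / e_7^2
  = 6.9209e-26 / (1.6725e-13)^2
  = 6.9209e-26 / 2.79726e-26 ≈ 2.4742

2.47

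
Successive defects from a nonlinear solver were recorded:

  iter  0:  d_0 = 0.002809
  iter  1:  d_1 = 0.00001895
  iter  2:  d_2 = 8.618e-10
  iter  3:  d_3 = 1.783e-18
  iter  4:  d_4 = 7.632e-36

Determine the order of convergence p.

2

Consecutive ratios: d_4/d_3 = 7.632e-36/1.783e-18 = 4.28043e-18, d_3/d_2 = 1.783e-18/8.618e-10 = 2.06893e-09.
p ≈ ln(4.28043e-18)/ln(2.06893e-09) = -39.9925/-19.9962 ≈ 2.00.
So the convergence is quadratic (order 2).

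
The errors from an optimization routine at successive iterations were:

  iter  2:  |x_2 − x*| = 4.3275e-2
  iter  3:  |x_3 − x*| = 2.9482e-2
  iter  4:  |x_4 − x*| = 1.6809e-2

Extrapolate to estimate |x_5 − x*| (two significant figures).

First estimate the order: p ≈ ln(|x_4 − x*|/|x_3 − x*|) / ln(|x_3 − x*|/|x_2 − x*|) = ln(1.6809e-2/2.9482e-2)/ln(2.9482e-2/4.3275e-2) = ln(0.570144)/ln(0.681271) ≈ 1.4640.
Then |x_5 − x*| ≈ |x_4 − x*|·(|x_4 − x*|/|x_3 − x*|)^p = 1.6809e-2·(0.570144)^1.4640 = 1.6809e-2·0.4393 ≈ 0.007384.

7.4e-3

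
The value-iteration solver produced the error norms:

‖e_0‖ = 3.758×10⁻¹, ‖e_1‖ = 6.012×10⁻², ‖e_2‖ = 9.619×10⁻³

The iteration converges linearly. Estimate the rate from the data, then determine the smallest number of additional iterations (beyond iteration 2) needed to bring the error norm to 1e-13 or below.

14

Rate ρ ≈ ‖e_2‖/‖e_1‖ = 9.619×10⁻³/6.012×10⁻² = 0.1600.
After j more steps, ‖e_{2+j}‖ ≈ 9.619×10⁻³·ρ^j; need ρ^j ≤ 1e-13/9.619×10⁻³ = 1.03961e-11.
j ≥ ln(1.03961e-11)/ln(0.1600) = -25.2896/-1.83258 = 13.800.
So 14 more iterations are needed.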